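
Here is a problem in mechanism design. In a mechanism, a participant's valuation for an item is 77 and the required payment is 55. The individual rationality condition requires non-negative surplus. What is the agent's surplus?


Step 1: Surplus = value - payment = 77 - 55 = 22
Step 2: IR is satisfied (surplus >= 0)

22


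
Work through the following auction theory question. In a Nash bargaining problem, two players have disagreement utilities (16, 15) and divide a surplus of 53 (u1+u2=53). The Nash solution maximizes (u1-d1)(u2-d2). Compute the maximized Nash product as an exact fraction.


Step 1: The Nash solution splits surplus symmetrically above the disagreement point
Step 2: u1 = (total + d1 - d2)/2 = (53 + 16 - 15)/2 = 27
Step 3: u2 = (total - d1 + d2)/2 = (53 - 16 + 15)/2 = 26
Step 4: Nash product = (27 - 16) * (26 - 15)
Step 5: = 11 * 11 = 121

121


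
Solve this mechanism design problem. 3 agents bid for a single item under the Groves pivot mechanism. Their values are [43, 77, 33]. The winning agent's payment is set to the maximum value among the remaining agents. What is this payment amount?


Step 1: The efficient winner is agent 1 with value 77
Step 2: Other agents' values: [43, 33]
Step 3: Pivot payment = max(others) = 43
Step 4: The winner pays 43

43


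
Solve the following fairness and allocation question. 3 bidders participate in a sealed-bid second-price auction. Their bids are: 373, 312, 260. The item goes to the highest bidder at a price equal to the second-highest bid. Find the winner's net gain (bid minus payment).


Step 1: Sort bids in descending order: 373, 312, 260
Step 2: The winning bid is the highest: 373
Step 3: The payment equals the second-highest bid: 312
Step 4: Surplus = winner's bid - payment = 373 - 312 = 61

61


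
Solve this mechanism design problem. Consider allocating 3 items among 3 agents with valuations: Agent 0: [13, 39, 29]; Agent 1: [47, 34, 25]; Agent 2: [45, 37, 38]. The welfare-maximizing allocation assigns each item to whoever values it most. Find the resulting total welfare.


Step 1: For each item, find the maximum value among all agents.
Step 2: Item 0 -> Agent 1 (value 47)
Step 3: Item 1 -> Agent 0 (value 39)
Step 4: Item 2 -> Agent 2 (value 38)
Step 5: Total welfare = 47 + 39 + 38 = 124

124


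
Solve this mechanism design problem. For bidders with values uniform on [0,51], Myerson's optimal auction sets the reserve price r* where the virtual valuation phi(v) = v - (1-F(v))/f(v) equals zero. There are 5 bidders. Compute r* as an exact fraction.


Step 1: For U[0,51], F(v) = v/51 and f(v) = 1/51
Step 2: phi(v) = v - (1 - v/51)/(1/51) = v - (51 - v) = 2v - 51
Step 3: Set phi(r*) = 0: 2r* - 51 = 0
Step 4: r* = 51/2 (the number of bidders n = 5 does not enter)

51/2


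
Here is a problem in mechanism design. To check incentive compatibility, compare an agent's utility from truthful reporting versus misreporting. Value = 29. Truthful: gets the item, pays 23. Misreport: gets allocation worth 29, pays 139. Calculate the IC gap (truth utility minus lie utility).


Step 1: U(truth) = value - payment = 29 - 23 = 6
Step 2: U(lie) = allocation - payment = 29 - 139 = -110
Step 3: IC gap = 6 - (-110) = 116

116


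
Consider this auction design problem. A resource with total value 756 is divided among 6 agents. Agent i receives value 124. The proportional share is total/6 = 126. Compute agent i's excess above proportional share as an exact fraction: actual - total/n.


Step 1: Proportional share = 756/6 = 126
Step 2: Agent's actual allocation = 124
Step 3: Excess = 124 - 126 = -2

-2


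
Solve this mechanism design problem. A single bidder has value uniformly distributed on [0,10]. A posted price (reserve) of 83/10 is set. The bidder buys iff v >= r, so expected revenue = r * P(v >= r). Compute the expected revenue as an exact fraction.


Step 1: Posted price r = 83/10, value support [0,10]
Step 2: P(v >= r) = (10 - 83/10)/10 = 17/100
Step 3: Expected revenue = r * P(v >= r) = 83/10 * 17/100
Step 4: Revenue = 1411/1000

1411/1000


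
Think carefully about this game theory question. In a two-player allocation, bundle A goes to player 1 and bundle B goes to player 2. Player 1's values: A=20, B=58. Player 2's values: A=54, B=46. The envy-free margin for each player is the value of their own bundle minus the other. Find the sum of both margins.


Step 1: Player 1's margin = v1(A) - v1(B) = 20 - 58 = -38
Step 2: Player 2's margin = v2(B) - v2(A) = 46 - 54 = -8
Step 3: Total margin = -38 + -8 = -46

-46


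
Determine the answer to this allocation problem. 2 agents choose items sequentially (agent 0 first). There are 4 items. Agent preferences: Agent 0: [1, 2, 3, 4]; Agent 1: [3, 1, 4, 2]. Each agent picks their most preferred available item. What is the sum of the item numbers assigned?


Step 1: Agent 0 picks item 1
Step 2: Agent 1 picks item 3
Step 3: Sum = 1 + 3 = 4

4


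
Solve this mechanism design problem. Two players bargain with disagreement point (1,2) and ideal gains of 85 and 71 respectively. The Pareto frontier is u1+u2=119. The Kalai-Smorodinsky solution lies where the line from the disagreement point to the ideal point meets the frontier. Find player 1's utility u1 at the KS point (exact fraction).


Step 1: At the KS point, (u1-d1)/r1 = (u2-d2)/r2 = t and u1+u2 = 119
Step 2: u1 = d1 + r1*t and u2 = d2 + r2*t, so (d1 + r1*t) + (d2 + r2*t) = 119
Step 3: t = (119 - 1 - 2)/(85 + 71) = 116/156 = 29/39
Step 4: u1 = d1 + r1*t = 1 + 85 * 29/39 = 2504/39
Step 5: (Check: u2 = d2 + r2*t = 2137/39; u1+u2 = 2504/39 + 2137/39 = 119, on the frontier.)

2504/39


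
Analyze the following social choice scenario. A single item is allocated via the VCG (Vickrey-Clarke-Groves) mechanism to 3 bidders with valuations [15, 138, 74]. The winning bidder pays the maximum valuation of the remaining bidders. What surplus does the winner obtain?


Step 1: The winner is the agent with the highest value: agent 1 with value 138
Step 2: Values of other agents: [15, 74]
Step 3: VCG payment = max of others' values = 74
Step 4: Surplus = 138 - 74 = 64

64


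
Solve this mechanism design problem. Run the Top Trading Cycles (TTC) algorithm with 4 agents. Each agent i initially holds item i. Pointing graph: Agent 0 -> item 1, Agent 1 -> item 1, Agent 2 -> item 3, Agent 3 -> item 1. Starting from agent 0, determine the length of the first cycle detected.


Step 1: Trace the pointer graph from agent 0: 0 -> 1 -> 1
Step 2: A cycle is detected when we revisit agent 1
Step 3: The cycle is: 1 -> 1
Step 4: Cycle length = 1

1


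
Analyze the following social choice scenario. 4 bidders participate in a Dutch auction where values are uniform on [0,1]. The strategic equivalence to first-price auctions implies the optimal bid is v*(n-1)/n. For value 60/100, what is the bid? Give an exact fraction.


Step 1: Dutch auctions are strategically equivalent to first-price auctions
Step 2: The equilibrium bid is b(v) = v*(n-1)/n
Step 3: b = 3/5 * 3/4
Step 4: b = 9/20

9/20


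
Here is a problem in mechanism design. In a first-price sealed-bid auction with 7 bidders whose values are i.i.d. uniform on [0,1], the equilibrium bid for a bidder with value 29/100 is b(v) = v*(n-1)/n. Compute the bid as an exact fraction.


Step 1: The symmetric BNE bidding function is b(v) = v * (n-1) / n
Step 2: Substitute v = 29/100 and n = 7
Step 3: b = 29/100 * 6/7
Step 4: b = 87/350

87/350


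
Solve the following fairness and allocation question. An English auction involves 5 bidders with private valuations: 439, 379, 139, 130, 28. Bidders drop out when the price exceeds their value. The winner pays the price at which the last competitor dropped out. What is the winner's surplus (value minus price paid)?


Step 1: Identify the highest value: 439
Step 2: Identify the second-highest value: 379
Step 3: The final price = second-highest value = 379
Step 4: Surplus = 439 - 379 = 60

60


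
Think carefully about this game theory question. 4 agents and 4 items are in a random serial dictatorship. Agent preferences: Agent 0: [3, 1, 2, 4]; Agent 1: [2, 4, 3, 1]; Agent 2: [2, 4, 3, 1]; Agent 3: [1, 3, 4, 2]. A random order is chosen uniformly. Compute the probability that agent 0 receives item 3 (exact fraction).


Step 1: Agent 0 wants item 3
Step 2: There are 24 possible orderings of agents
Step 3: In 24 orderings, agent 0 gets item 3
Step 4: Probability = 24/24 = 1

1


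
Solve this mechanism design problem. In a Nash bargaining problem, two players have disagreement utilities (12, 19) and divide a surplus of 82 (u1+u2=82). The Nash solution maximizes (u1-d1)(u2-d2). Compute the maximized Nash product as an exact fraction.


Step 1: The Nash solution splits surplus symmetrically above the disagreement point
Step 2: u1 = (total + d1 - d2)/2 = (82 + 12 - 19)/2 = 75/2
Step 3: u2 = (total - d1 + d2)/2 = (82 - 12 + 19)/2 = 89/2
Step 4: Nash product = (75/2 - 12) * (89/2 - 19)
Step 5: = 51/2 * 51/2 = 2601/4

2601/4


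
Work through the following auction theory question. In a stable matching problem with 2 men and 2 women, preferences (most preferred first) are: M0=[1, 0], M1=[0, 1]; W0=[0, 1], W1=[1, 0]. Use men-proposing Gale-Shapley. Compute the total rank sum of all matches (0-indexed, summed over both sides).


Step 1: Run Gale-Shapley (men propose, women hold best offer):
  M0 proposes to W1; she accepts
  M1 proposes to W0; she accepts
Step 2: Final matching: W0-M1, W1-M0
Step 3: 0-indexed ranks (man's rank of his match, then woman's): 0 + 1 + 0 + 1
Step 4: Total rank sum = 2

2


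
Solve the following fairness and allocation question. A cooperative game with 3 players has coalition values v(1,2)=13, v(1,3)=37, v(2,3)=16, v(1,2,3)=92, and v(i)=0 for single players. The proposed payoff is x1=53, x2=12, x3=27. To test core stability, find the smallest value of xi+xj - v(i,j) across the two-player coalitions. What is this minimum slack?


Step 1: Slack for coalition (1,2): x1+x2 - v12 = 65 - 13 = 52
Step 2: Slack for coalition (1,3): x1+x3 - v13 = 80 - 37 = 43
Step 3: Slack for coalition (2,3): x2+x3 - v23 = 39 - 16 = 23
Step 4: Minimum slack = min(52, 43, 23) = 23, attained by (2,3); no pair can gain by deviating, so the allocation is in the core

23


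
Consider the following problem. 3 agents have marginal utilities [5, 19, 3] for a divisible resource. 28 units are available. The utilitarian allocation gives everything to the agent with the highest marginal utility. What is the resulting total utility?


Step 1: The marginal utilities are [5, 19, 3]
Step 2: The highest marginal utility is 19
Step 3: All 28 units go to that agent
Step 4: Total utility = 19 * 28 = 532

532


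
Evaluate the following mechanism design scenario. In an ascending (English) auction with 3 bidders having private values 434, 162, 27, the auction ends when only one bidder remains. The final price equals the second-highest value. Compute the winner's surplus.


Step 1: Identify the highest value: 434
Step 2: Identify the second-highest value: 162
Step 3: The final price = second-highest value = 162
Step 4: Surplus = 434 - 162 = 272

272


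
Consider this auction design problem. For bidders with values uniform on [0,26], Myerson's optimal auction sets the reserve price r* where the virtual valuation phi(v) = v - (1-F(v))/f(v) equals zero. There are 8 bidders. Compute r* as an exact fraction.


Step 1: For U[0,26], F(v) = v/26 and f(v) = 1/26
Step 2: phi(v) = v - (1 - v/26)/(1/26) = v - (26 - v) = 2v - 26
Step 3: Set phi(r*) = 0: 2r* - 26 = 0
Step 4: r* = 26/2 = 13 (the number of bidders n = 8 does not enter)

13


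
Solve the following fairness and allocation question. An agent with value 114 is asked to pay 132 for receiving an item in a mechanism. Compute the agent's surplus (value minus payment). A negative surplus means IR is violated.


Step 1: Surplus = value - payment = 114 - 132 = -18
Step 2: IR is violated (surplus < 0)

-18


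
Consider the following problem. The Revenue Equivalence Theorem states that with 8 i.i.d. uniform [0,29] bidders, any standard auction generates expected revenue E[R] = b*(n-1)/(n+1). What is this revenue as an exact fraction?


Step 1: By Revenue Equivalence, expected revenue = b*(n-1)/(n+1)
Step 2: Substituting n = 8, b = 29
Step 3: Revenue = 29*(8-1)/(8+1) = 29*7/9
Step 4: Revenue = 203/9

203/9


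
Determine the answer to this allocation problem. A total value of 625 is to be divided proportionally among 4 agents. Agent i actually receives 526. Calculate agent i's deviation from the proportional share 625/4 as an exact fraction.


Step 1: Proportional share = 625/4
Step 2: Agent's actual allocation = 526
Step 3: Excess = 526 - 625/4 = 1479/4

1479/4


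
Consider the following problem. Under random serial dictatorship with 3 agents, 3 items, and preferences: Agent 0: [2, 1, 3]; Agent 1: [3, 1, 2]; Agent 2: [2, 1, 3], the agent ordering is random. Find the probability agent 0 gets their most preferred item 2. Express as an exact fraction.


Step 1: Agent 0 wants item 2
Step 2: There are 6 possible orderings of agents
Step 3: In 3 orderings, agent 0 gets item 2
Step 4: Probability = 3/6 = 1/2

1/2


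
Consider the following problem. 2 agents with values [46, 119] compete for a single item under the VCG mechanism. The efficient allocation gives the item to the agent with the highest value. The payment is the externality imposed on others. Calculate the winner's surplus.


Step 1: The winner is the agent with the highest value: agent 1 with value 119
Step 2: Values of other agents: [46]
Step 3: VCG payment = max of others' values = 46
Step 4: Surplus = 119 - 46 = 73

73


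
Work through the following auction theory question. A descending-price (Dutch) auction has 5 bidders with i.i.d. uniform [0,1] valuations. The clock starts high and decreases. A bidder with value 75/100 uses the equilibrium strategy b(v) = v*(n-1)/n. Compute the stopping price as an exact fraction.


Step 1: Dutch auctions are strategically equivalent to first-price auctions
Step 2: The equilibrium bid is b(v) = v*(n-1)/n
Step 3: b = 3/4 * 4/5
Step 4: b = 3/5

3/5


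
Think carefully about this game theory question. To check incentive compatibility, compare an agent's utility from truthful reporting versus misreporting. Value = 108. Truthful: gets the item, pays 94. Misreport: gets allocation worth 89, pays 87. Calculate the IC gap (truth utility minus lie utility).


Step 1: U(truth) = value - payment = 108 - 94 = 14
Step 2: U(lie) = allocation - payment = 89 - 87 = 2
Step 3: IC gap = 14 - 2 = 12

12


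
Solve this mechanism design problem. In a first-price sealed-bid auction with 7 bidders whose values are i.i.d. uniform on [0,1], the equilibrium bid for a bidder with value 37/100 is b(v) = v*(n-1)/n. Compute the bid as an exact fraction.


Step 1: The symmetric BNE bidding function is b(v) = v * (n-1) / n
Step 2: Substitute v = 37/100 and n = 7
Step 3: b = 37/100 * 6/7
Step 4: b = 111/350

111/350


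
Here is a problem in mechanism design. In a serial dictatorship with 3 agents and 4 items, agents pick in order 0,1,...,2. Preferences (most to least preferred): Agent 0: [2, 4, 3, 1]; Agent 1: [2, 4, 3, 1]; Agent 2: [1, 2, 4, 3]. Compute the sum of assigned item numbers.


Step 1: Agent 0 picks item 2
Step 2: Agent 1 picks item 4
Step 3: Agent 2 picks item 1
Step 4: Sum = 2 + 4 + 1 = 7

7


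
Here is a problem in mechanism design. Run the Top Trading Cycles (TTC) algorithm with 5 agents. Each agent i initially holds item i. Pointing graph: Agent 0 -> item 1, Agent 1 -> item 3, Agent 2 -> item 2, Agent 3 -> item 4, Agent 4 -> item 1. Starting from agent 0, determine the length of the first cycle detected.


Step 1: Trace the pointer graph from agent 0: 0 -> 1 -> 3 -> 4 -> 1
Step 2: A cycle is detected when we revisit agent 1
Step 3: The cycle is: 1 -> 3 -> 4 -> 1
Step 4: Cycle length = 3

3


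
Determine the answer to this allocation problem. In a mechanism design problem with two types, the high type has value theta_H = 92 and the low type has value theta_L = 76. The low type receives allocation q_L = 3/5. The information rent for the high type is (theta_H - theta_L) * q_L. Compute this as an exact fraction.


Step 1: theta_H - theta_L = 92 - 76 = 16
Step 2: Information rent = (theta_H - theta_L) * q_L
Step 3: = 16 * 3/5
Step 4: = 48/5

48/5


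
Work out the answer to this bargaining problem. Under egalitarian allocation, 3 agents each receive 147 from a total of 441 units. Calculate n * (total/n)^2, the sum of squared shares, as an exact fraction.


Step 1: Each agent's share = 441/3 = 147
Step 2: Square of each share = (147)^2 = 21609
Step 3: Sum of squares = 3 * 21609 = 64827

64827


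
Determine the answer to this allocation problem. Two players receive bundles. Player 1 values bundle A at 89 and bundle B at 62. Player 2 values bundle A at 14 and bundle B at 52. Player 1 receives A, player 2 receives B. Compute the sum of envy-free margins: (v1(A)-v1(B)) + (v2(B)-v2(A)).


Step 1: Player 1's margin = v1(A) - v1(B) = 89 - 62 = 27
Step 2: Player 2's margin = v2(B) - v2(A) = 52 - 14 = 38
Step 3: Total margin = 27 + 38 = 65

65


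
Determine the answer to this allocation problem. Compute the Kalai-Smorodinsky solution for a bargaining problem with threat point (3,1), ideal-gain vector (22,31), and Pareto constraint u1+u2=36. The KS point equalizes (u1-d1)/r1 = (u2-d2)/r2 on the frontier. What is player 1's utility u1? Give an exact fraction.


Step 1: At the KS point, (u1-d1)/r1 = (u2-d2)/r2 = t and u1+u2 = 36
Step 2: u1 = d1 + r1*t and u2 = d2 + r2*t, so (d1 + r1*t) + (d2 + r2*t) = 36
Step 3: t = (36 - 3 - 1)/(22 + 31) = 32/53
Step 4: u1 = d1 + r1*t = 3 + 22 * 32/53 = 863/53
Step 5: (Check: u2 = d2 + r2*t = 1045/53; u1+u2 = 863/53 + 1045/53 = 36, on the frontier.)

863/53


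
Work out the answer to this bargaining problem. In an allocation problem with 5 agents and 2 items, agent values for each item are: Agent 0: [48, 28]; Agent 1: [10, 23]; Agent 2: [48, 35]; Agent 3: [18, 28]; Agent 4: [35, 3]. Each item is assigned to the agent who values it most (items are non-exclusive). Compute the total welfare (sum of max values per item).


Step 1: For each item, find the maximum value among all agents.
Step 2: Item 0 -> Agent 0 (value 48)
Step 3: Item 1 -> Agent 2 (value 35)
Step 4: Total welfare = 48 + 35 = 83

83


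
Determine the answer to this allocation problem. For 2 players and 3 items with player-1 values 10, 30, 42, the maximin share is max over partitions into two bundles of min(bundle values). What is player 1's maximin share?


Step 1: Item values = 10, 30, 42
Step 2: Enumerate all 2-bundle partitions and take the smaller bundle:
  Partition 1: {10} vs {30,42} -> bundles 10, 72; min = 10
  Partition 2: {30} vs {10,42} -> bundles 30, 52; min = 30
  Partition 3: {42} vs {10,30} -> bundles 42, 40; min = 40
Step 3: MMS = max(10, 30, 40) = 40

40


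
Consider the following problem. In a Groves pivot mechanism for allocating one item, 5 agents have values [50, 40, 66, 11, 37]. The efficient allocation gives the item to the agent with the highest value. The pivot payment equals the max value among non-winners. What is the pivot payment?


Step 1: The efficient winner is agent 2 with value 66
Step 2: Other agents' values: [50, 40, 11, 37]
Step 3: Pivot payment = max(others) = 50
Step 4: The winner pays 50

50


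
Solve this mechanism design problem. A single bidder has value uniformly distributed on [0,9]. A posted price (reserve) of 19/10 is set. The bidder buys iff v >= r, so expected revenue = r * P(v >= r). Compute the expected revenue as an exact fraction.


Step 1: Posted price r = 19/10, value support [0,9]
Step 2: P(v >= r) = (9 - 19/10)/9 = 71/90
Step 3: Expected revenue = r * P(v >= r) = 19/10 * 71/90
Step 4: Revenue = 1349/900

1349/900


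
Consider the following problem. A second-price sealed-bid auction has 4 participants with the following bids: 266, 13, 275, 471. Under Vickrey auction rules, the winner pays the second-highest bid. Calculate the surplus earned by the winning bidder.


Step 1: Sort bids in descending order: 471, 275, 266, 13
Step 2: The winning bid is the highest: 471
Step 3: The payment equals the second-highest bid: 275
Step 4: Surplus = winner's bid - payment = 471 - 275 = 196

196


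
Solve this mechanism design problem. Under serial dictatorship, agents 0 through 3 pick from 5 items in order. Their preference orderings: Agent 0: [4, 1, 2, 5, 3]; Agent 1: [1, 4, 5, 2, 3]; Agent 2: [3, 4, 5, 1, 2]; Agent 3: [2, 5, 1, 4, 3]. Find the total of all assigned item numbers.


Step 1: Agent 0 picks item 4
Step 2: Agent 1 picks item 1
Step 3: Agent 2 picks item 3
Step 4: Agent 3 picks item 2
Step 5: Sum = 4 + 1 + 3 + 2 = 10

10


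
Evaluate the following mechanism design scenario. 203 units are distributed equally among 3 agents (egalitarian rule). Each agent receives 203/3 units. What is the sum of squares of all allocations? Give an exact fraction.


Step 1: Each agent's share = 203/3
Step 2: Square of each share = (203/3)^2 = 41209/9
Step 3: Sum of squares = 3 * 41209/9 = 41209/3

41209/3


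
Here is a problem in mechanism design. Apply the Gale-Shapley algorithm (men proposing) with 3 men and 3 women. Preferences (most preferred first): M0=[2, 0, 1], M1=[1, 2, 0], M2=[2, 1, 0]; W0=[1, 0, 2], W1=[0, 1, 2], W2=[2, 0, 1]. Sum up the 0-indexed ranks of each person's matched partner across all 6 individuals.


Step 1: Run Gale-Shapley (men propose, women hold best offer):
  M0 proposes to W2; she accepts
  M1 proposes to W1; she accepts
  M2 proposes to W2; she switches from M0
  M0 proposes to W0; she accepts
Step 2: Final matching: W0-M0, W1-M1, W2-M2
Step 3: 0-indexed ranks (man's rank of his match, then woman's): 1 + 1 + 0 + 1 + 0 + 0
Step 4: Total rank sum = 3

3


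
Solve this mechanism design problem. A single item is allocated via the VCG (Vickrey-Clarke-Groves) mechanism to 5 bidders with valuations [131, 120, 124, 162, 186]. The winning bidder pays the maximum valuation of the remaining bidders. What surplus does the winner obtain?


Step 1: The winner is the agent with the highest value: agent 4 with value 186
Step 2: Values of other agents: [131, 120, 124, 162]
Step 3: VCG payment = max of others' values = 162
Step 4: Surplus = 186 - 162 = 24

24


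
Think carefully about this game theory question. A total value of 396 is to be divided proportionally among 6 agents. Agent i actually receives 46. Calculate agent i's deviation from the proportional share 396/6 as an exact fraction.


Step 1: Proportional share = 396/6 = 66
Step 2: Agent's actual allocation = 46
Step 3: Excess = 46 - 66 = -20

-20


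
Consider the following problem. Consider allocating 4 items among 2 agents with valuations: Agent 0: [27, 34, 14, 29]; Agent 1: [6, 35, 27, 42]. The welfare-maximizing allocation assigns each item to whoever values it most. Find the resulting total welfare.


Step 1: For each item, find the maximum value among all agents.
Step 2: Item 0 -> Agent 0 (value 27)
Step 3: Item 1 -> Agent 1 (value 35)
Step 4: Item 2 -> Agent 1 (value 27)
Step 5: Item 3 -> Agent 1 (value 42)
Step 6: Total welfare = 27 + 35 + 27 + 42 = 131

131


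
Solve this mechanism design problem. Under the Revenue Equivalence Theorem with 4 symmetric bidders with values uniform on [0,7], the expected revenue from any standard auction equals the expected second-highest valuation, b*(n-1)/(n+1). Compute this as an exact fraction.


Step 1: By Revenue Equivalence, expected revenue = b*(n-1)/(n+1)
Step 2: Substituting n = 4, b = 7
Step 3: Revenue = 7*(4-1)/(4+1) = 7*3/5
Step 4: Revenue = 21/5

21/5


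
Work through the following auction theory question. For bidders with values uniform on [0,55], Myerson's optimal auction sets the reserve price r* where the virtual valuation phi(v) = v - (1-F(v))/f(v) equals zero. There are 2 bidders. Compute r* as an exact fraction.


Step 1: For U[0,55], F(v) = v/55 and f(v) = 1/55
Step 2: phi(v) = v - (1 - v/55)/(1/55) = v - (55 - v) = 2v - 55
Step 3: Set phi(r*) = 0: 2r* - 55 = 0
Step 4: r* = 55/2 (the number of bidders n = 2 does not enter)

55/2


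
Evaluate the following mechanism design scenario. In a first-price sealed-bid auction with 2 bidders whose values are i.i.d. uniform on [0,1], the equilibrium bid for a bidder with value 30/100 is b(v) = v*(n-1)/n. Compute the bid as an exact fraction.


Step 1: The symmetric BNE bidding function is b(v) = v * (n-1) / n
Step 2: Substitute v = 3/10 and n = 2
Step 3: b = 3/10 * 1/2
Step 4: b = 3/20

3/20


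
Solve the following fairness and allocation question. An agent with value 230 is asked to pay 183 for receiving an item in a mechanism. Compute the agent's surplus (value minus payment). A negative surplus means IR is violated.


Step 1: Surplus = value - payment = 230 - 183 = 47
Step 2: IR is satisfied (surplus >= 0)

47


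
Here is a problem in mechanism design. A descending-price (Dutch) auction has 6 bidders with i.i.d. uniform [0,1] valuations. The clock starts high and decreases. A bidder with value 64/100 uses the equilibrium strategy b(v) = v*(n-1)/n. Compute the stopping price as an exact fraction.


Step 1: Dutch auctions are strategically equivalent to first-price auctions
Step 2: The equilibrium bid is b(v) = v*(n-1)/n
Step 3: b = 16/25 * 5/6
Step 4: b = 8/15

8/15


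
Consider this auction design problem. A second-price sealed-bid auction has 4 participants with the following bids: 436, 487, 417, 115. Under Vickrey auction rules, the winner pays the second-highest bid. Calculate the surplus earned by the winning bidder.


Step 1: Sort bids in descending order: 487, 436, 417, 115
Step 2: The winning bid is the highest: 487
Step 3: The payment equals the second-highest bid: 436
Step 4: Surplus = winner's bid - payment = 487 - 436 = 51

51


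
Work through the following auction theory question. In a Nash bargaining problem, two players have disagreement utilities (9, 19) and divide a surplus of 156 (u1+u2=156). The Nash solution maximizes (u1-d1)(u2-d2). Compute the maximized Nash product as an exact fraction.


Step 1: The Nash solution splits surplus symmetrically above the disagreement point
Step 2: u1 = (total + d1 - d2)/2 = (156 + 9 - 19)/2 = 73
Step 3: u2 = (total - d1 + d2)/2 = (156 - 9 + 19)/2 = 83
Step 4: Nash product = (73 - 9) * (83 - 19)
Step 5: = 64 * 64 = 4096

4096


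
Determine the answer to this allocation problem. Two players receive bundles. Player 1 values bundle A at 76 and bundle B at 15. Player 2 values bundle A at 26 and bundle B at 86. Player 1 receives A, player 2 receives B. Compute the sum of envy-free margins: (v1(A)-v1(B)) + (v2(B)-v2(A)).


Step 1: Player 1's margin = v1(A) - v1(B) = 76 - 15 = 61
Step 2: Player 2's margin = v2(B) - v2(A) = 86 - 26 = 60
Step 3: Total margin = 61 + 60 = 121

121


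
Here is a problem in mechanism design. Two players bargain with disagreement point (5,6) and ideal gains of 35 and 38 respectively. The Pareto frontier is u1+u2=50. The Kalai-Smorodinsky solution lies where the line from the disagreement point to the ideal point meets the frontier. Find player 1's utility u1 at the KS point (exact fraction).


Step 1: At the KS point, (u1-d1)/r1 = (u2-d2)/r2 = t and u1+u2 = 50
Step 2: u1 = d1 + r1*t and u2 = d2 + r2*t, so (d1 + r1*t) + (d2 + r2*t) = 50
Step 3: t = (50 - 5 - 6)/(35 + 38) = 39/73
Step 4: u1 = d1 + r1*t = 5 + 35 * 39/73 = 1730/73
Step 5: (Check: u2 = d2 + r2*t = 1920/73; u1+u2 = 1730/73 + 1920/73 = 50, on the frontier.)

1730/73


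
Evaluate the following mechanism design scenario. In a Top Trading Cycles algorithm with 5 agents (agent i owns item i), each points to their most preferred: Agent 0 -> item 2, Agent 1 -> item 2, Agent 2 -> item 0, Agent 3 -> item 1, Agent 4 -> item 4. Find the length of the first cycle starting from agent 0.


Step 1: Trace the pointer graph from agent 0: 0 -> 2 -> 0
Step 2: A cycle is detected when we revisit agent 0
Step 3: The cycle is: 0 -> 2 -> 0
Step 4: Cycle length = 2

2


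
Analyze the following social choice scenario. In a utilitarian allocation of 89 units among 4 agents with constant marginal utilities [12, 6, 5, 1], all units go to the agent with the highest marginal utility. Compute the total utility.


Step 1: The marginal utilities are [12, 6, 5, 1]
Step 2: The highest marginal utility is 12
Step 3: All 89 units go to that agent
Step 4: Total utility = 12 * 89 = 1068

1068


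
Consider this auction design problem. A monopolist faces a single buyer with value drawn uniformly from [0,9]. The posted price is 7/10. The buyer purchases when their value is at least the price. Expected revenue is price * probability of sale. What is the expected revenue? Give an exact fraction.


Step 1: Posted price r = 7/10, value support [0,9]
Step 2: P(v >= r) = (9 - 7/10)/9 = 83/90
Step 3: Expected revenue = r * P(v >= r) = 7/10 * 83/90
Step 4: Revenue = 581/900

581/900


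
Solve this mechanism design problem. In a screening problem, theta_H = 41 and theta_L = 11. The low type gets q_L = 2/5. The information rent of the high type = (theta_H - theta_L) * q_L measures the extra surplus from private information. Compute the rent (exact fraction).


Step 1: theta_H - theta_L = 41 - 11 = 30
Step 2: Information rent = (theta_H - theta_L) * q_L
Step 3: = 30 * 2/5
Step 4: = 12

12


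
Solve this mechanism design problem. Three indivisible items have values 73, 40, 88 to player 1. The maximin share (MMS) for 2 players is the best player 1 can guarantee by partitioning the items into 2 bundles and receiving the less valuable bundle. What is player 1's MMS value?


Step 1: Item values = 73, 40, 88
Step 2: Enumerate all 2-bundle partitions and take the smaller bundle:
  Partition 1: {73} vs {40,88} -> bundles 73, 128; min = 73
  Partition 2: {40} vs {73,88} -> bundles 40, 161; min = 40
  Partition 3: {88} vs {73,40} -> bundles 88, 113; min = 88
Step 3: MMS = max(73, 40, 88) = 88

88


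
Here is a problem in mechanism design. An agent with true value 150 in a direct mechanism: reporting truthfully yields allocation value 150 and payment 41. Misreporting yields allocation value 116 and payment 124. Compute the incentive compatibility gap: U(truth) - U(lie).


Step 1: U(truth) = value - payment = 150 - 41 = 109
Step 2: U(lie) = allocation - payment = 116 - 124 = -8
Step 3: IC gap = 109 - (-8) = 117

117


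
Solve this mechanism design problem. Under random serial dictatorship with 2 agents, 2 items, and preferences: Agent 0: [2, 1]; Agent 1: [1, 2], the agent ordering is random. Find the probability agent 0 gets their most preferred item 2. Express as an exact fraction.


Step 1: Agent 0 wants item 2
Step 2: There are 2 possible orderings of agents
Step 3: In 2 orderings, agent 0 gets item 2
Step 4: Probability = 2/2 = 1

1


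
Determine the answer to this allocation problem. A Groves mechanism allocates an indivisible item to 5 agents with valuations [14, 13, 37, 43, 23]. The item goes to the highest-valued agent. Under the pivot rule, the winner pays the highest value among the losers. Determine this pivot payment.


Step 1: The efficient winner is agent 3 with value 43
Step 2: Other agents' values: [14, 13, 37, 23]
Step 3: Pivot payment = max(others) = 37
Step 4: The winner pays 37

37


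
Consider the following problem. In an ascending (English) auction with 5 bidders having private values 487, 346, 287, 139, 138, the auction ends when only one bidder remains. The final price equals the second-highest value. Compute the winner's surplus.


Step 1: Identify the highest value: 487
Step 2: Identify the second-highest value: 346
Step 3: The final price = second-highest value = 346
Step 4: Surplus = 487 - 346 = 141

141


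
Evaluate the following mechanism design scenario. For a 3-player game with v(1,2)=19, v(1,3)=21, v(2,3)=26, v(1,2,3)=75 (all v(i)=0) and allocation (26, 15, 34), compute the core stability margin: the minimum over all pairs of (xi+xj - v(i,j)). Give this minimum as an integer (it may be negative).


Step 1: Slack for coalition (1,2): x1+x2 - v12 = 41 - 19 = 22
Step 2: Slack for coalition (1,3): x1+x3 - v13 = 60 - 21 = 39
Step 3: Slack for coalition (2,3): x2+x3 - v23 = 49 - 26 = 23
Step 4: Minimum slack = min(22, 39, 23) = 22, attained by (1,2); no pair can gain by deviating, so the allocation is in the core

22


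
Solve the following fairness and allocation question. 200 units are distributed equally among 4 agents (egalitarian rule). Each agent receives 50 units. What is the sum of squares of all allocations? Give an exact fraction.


Step 1: Each agent's share = 200/4 = 50
Step 2: Square of each share = (50)^2 = 2500
Step 3: Sum of squares = 4 * 2500 = 10000

10000


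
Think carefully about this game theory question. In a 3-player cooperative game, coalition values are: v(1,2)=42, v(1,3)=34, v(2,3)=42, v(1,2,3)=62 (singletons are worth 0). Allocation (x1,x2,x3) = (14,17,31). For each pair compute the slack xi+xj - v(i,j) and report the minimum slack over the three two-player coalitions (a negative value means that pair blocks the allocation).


Step 1: Slack for coalition (1,2): x1+x2 - v12 = 31 - 42 = -11
Step 2: Slack for coalition (1,3): x1+x3 - v13 = 45 - 34 = 11
Step 3: Slack for coalition (2,3): x2+x3 - v23 = 48 - 42 = 6
Step 4: Minimum slack = min(-11, 11, 6) = -11, attained by (1,2); coalition (1,2) can block (slack < 0), so the allocation is not in the core

-11


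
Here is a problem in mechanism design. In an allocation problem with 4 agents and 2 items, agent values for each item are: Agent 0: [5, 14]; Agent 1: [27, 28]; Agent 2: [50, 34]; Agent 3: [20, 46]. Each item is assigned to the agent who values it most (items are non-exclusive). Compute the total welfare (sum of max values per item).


Step 1: For each item, find the maximum value among all agents.
Step 2: Item 0 -> Agent 2 (value 50)
Step 3: Item 1 -> Agent 3 (value 46)
Step 4: Total welfare = 50 + 46 = 96

96


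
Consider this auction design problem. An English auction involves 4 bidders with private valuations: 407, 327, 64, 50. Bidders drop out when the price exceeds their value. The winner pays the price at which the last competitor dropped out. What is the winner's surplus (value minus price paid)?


Step 1: Identify the highest value: 407
Step 2: Identify the second-highest value: 327
Step 3: The final price = second-highest value = 327
Step 4: Surplus = 407 - 327 = 80

80


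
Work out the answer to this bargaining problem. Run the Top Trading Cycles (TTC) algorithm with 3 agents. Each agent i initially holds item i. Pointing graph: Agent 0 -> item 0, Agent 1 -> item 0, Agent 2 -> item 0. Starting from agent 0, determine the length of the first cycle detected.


Step 1: Trace the pointer graph from agent 0: 0 -> 0
Step 2: A cycle is detected when we revisit agent 0
Step 3: The cycle is: 0 -> 0
Step 4: Cycle length = 1

1


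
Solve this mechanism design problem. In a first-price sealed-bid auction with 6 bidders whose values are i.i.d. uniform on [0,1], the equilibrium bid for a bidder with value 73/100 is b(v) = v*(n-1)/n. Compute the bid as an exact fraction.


Step 1: The symmetric BNE bidding function is b(v) = v * (n-1) / n
Step 2: Substitute v = 73/100 and n = 6
Step 3: b = 73/100 * 5/6
Step 4: b = 73/120

73/120


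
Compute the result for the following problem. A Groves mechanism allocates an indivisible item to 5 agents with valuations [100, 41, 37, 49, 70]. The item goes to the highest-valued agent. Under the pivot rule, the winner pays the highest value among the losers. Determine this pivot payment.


Step 1: The efficient winner is agent 0 with value 100
Step 2: Other agents' values: [41, 37, 49, 70]
Step 3: Pivot payment = max(others) = 70
Step 4: The winner pays 70

70


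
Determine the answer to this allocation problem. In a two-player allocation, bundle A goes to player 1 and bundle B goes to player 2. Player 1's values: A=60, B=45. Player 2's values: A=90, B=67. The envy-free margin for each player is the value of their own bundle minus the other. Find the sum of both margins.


Step 1: Player 1's margin = v1(A) - v1(B) = 60 - 45 = 15
Step 2: Player 2's margin = v2(B) - v2(A) = 67 - 90 = -23
Step 3: Total margin = 15 + -23 = -8

-8


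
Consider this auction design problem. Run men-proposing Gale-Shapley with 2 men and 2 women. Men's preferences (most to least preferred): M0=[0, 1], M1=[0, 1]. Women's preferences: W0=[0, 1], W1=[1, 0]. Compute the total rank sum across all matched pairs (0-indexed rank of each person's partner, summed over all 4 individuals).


Step 1: Run Gale-Shapley (men propose, women hold best offer):
  M0 proposes to W0; she accepts
  M1 proposes to W0; rejected
  M1 proposes to W1; she accepts
Step 2: Final matching: W0-M0, W1-M1
Step 3: 0-indexed ranks (man's rank of his match, then woman's): 0 + 0 + 1 + 0
Step 4: Total rank sum = 1

1


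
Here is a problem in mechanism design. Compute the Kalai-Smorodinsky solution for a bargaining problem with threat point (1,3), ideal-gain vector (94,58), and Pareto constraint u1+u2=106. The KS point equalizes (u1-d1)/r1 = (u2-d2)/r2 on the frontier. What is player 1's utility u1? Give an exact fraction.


Step 1: At the KS point, (u1-d1)/r1 = (u2-d2)/r2 = t and u1+u2 = 106
Step 2: u1 = d1 + r1*t and u2 = d2 + r2*t, so (d1 + r1*t) + (d2 + r2*t) = 106
Step 3: t = (106 - 1 - 3)/(94 + 58) = 102/152 = 51/76
Step 4: u1 = d1 + r1*t = 1 + 94 * 51/76 = 2435/38
Step 5: (Check: u2 = d2 + r2*t = 1593/38; u1+u2 = 2435/38 + 1593/38 = 106, on the frontier.)

2435/38


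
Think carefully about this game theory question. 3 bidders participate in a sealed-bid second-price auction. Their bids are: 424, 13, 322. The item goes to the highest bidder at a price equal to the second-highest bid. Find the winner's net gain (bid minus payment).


Step 1: Sort bids in descending order: 424, 322, 13
Step 2: The winning bid is the highest: 424
Step 3: The payment equals the second-highest bid: 322
Step 4: Surplus = winner's bid - payment = 424 - 322 = 102

102


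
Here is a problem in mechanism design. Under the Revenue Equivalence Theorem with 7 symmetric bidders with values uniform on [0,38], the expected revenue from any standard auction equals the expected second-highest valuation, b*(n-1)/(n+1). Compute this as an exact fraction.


Step 1: By Revenue Equivalence, expected revenue = b*(n-1)/(n+1)
Step 2: Substituting n = 7, b = 38
Step 3: Revenue = 38*(7-1)/(7+1) = 38*6/8
Step 4: Revenue = 228/8 = 57/2

57/2


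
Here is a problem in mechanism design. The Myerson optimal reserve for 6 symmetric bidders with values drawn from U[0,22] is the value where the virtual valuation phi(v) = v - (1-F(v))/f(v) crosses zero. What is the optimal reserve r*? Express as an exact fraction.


Step 1: For U[0,22], F(v) = v/22 and f(v) = 1/22
Step 2: phi(v) = v - (1 - v/22)/(1/22) = v - (22 - v) = 2v - 22
Step 3: Set phi(r*) = 0: 2r* - 22 = 0
Step 4: r* = 22/2 = 11 (the number of bidders n = 6 does not enter)

11


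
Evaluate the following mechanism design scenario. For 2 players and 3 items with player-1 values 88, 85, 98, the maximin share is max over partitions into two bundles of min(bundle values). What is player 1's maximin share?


Step 1: Item values = 88, 85, 98
Step 2: Enumerate all 2-bundle partitions and take the smaller bundle:
  Partition 1: {88} vs {85,98} -> bundles 88, 183; min = 88
  Partition 2: {85} vs {88,98} -> bundles 85, 186; min = 85
  Partition 3: {98} vs {88,85} -> bundles 98, 173; min = 98
Step 3: MMS = max(88, 85, 98) = 98

98


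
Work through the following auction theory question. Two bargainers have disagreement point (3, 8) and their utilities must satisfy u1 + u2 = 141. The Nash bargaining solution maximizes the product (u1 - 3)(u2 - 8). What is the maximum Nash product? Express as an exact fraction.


Step 1: The Nash solution splits surplus symmetrically above the disagreement point
Step 2: u1 = (total + d1 - d2)/2 = (141 + 3 - 8)/2 = 68
Step 3: u2 = (total - d1 + d2)/2 = (141 - 3 + 8)/2 = 73
Step 4: Nash product = (68 - 3) * (73 - 8)
Step 5: = 65 * 65 = 4225

4225
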